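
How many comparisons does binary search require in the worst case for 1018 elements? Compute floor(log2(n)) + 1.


Binary search halves the search space each step.
Maximum comparisons = floor(log2(1018)) + 1
log2(1018) = 9.9915
floor(log2(1018)) = 9, so 9 + 1 = 10
Final answer: 10


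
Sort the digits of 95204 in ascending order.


The number 95204 has digits: 9, 5, 2, 0, 4
Sorted: 0, 2, 4, 5, 9
Joining the sorted digits gives the result.
Final answer: 02459


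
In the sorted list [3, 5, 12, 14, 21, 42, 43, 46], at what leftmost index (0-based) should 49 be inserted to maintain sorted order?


List is sorted: [3, 5, 12, 14, 21, 42, 43, 46]
We need the leftmost position where 49 can be inserted, i.e. the first index whose element is >= 49 (or the end of the list if none is).
Binary search with low=0, high=8 (0-based indices):
  low=0, high=8, mid=4: a[4]=21 < 49, so low = 5
  low=5, high=8, mid=6: a[6]=43 < 49, so low = 7
  low=7, high=8, mid=7: a[7]=46 < 49, so low = 8
Now low = high = 8, so the insertion index is 8.
Final answer: 8


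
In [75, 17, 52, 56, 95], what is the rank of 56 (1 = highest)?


Sort descending: [95, 75, 56, 52, 17]
Find 56 in the sorted list.
56 is at position 3.
Final answer: 3


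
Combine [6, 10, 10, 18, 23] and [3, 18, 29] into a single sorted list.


List A: [6, 10, 10, 18, 23]
List B: [3, 18, 29]
Repeatedly compare the front elements and take the smaller:
  6 vs 3 -> take 3
  6 vs 18 -> take 6
  10 vs 18 -> take 10
  10 vs 18 -> take 10
  18 vs 18 -> take 18
  23 vs 18 -> take 18
  23 vs 29 -> take 23
  A is exhausted; append the rest of B: [29]
Final answer: [3, 6, 10, 10, 18, 18, 23, 29]


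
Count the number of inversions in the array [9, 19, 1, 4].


For each element, count the later elements that are smaller than it:
  9 (index 0): smaller elements after it = [1, 4] -> 2
  19 (index 1): smaller elements after it = [1, 4] -> 2
  1 (index 2): smaller elements after it = [] -> 0
Total inversions = 2 + 2 + 0 = 4
Final answer: 4


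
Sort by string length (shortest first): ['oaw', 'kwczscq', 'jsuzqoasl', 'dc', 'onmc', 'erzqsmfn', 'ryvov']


Compute lengths:
  'oaw' has length 3
  'kwczscq' has length 7
  'jsuzqoasl' has length 9
  'dc' has length 2
  'onmc' has length 4
  'erzqsmfn' has length 8
  'ryvov' has length 5
Lengths in increasing order: 2 < 3 < 4 < 5 < 7 < 8 < 9
Listing the words in that order gives the answer.
Final answer: ['dc', 'oaw', 'onmc', 'ryvov', 'kwczscq', 'erzqsmfn', 'jsuzqoasl']


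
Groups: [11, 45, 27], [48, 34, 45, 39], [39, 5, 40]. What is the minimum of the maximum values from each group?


Find max of each group:
  Group 1: [11, 45, 27] -> max = 45
  Group 2: [48, 34, 45, 39] -> max = 48
  Group 3: [39, 5, 40] -> max = 40
Maxes: [45, 48, 40]
Minimum of maxes = 40
Final answer: 40


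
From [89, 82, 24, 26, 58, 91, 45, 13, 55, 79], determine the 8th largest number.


Sort descending: [91, 89, 82, 79, 58, 55, 45, 26, 24, 13]
The 8th element (1-indexed) is at index 7.
Value = 26
Final answer: 26


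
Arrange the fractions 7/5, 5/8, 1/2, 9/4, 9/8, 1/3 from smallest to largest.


Convert to decimal for comparison:
  7/5 = 1.4
  5/8 = 0.625
  1/2 = 0.5
  9/4 = 2.25
  9/8 = 1.125
  1/3 = 0.3333
Decimals in increasing order: 0.3333 < 0.5 < 0.625 < 1.125 < 1.4 < 2.25
Writing each back as its fraction gives the sorted order.
Final answer: 1/3, 1/2, 5/8, 9/8, 7/5, 9/4


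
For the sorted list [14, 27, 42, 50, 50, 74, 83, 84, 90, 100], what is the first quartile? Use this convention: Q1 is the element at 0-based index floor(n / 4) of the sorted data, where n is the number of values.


The list has n = 10 elements.
Q1 index = floor(10 / 4) = floor(2.5) = 2
Counting from index 0 in the sorted data, the element at index 2 is 42.
Final answer: 42


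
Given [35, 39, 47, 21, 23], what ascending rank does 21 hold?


Sort ascending: [21, 23, 35, 39, 47]
Find 21 in the sorted list.
21 is at position 1 (1-indexed).
Final answer: 1


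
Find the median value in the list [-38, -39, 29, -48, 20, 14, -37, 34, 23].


First, sort the list: [-48, -39, -38, -37, 14, 20, 23, 29, 34]
The list has 9 elements (odd count).
The middle index is 4 (0-based), and the element there is 14.
Final answer: 14


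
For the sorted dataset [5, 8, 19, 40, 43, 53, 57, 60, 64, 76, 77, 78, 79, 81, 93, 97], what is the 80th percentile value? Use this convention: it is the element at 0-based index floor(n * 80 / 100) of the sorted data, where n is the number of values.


The dataset has n = 16 elements.
Index = floor(16 * 80 / 100) = floor(1280 / 100) = floor(12.8) = 12
Counting from index 0 in the sorted data, the element at index 12 is 79.
Final answer: 79


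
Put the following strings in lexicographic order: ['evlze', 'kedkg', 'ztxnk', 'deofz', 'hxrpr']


Compare strings character by character (the first differing letter decides):
  'deofz' < 'evlze' since 'd' < 'e' at position 1
  'evlze' < 'hxrpr' since 'e' < 'h' at position 1
  'hxrpr' < 'kedkg' since 'h' < 'k' at position 1
  'kedkg' < 'ztxnk' since 'k' < 'z' at position 1
Chaining these comparisons gives the alphabetical order.
Final answer: ['deofz', 'evlze', 'hxrpr', 'kedkg', 'ztxnk']


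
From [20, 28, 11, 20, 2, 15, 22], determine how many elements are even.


Check each element:
  20 is even
  28 is even
  11 is odd
  20 is even
  2 is even
  15 is odd
  22 is even
Evens: [20, 28, 20, 2, 22]
Count of evens = 5
Final answer: 5


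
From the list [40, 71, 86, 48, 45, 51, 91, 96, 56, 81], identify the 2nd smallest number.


Sort ascending: [40, 45, 48, 51, 56, 71, 81, 86, 91, 96]
The 2nd element (1-indexed) is at index 1.
Value = 45
Final answer: 45


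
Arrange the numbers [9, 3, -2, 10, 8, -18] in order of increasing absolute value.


Compute absolute values:
  |9| = 9
  |3| = 3
  |-2| = 2
  |10| = 10
  |8| = 8
  |-18| = 18
Absolute values in increasing order: 2 < 3 < 8 < 9 < 10 < 18
Listing the original numbers in that order gives the answer.
Final answer: [-2, 3, 8, 9, 10, -18]


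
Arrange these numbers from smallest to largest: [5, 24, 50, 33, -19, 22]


Original list: [5, 24, 50, 33, -19, 22]
Repeatedly take the smallest remaining element:
  Remaining [5, 24, 50, 33, -19, 22] -> smallest is -19
  Remaining [5, 24, 50, 33, 22] -> smallest is 5
  Remaining [24, 50, 33, 22] -> smallest is 22
  Remaining [24, 50, 33] -> smallest is 24
  Remaining [50, 33] -> smallest is 33
  Remaining [50] -> smallest is 50
Collecting the picks in order gives the sorted list.
Final answer: [-19, 5, 22, 24, 33, 50]


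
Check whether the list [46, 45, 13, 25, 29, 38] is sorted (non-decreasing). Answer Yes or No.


Check consecutive pairs:
  46 <= 45? False
  45 <= 13? False
  13 <= 25? True
  25 <= 29? True
  29 <= 38? True
2 consecutive pair(s) are out of order, so the list is not sorted.
Final answer: No


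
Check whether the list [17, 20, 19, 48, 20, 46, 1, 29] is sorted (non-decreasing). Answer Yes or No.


Check consecutive pairs:
  17 <= 20? True
  20 <= 19? False
  19 <= 48? True
  48 <= 20? False
  20 <= 46? True
  46 <= 1? False
  1 <= 29? True
3 consecutive pair(s) are out of order, so the list is not sorted.
Final answer: No


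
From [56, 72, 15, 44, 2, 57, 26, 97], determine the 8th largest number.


Sort descending: [97, 72, 57, 56, 44, 26, 15, 2]
The 8th element (1-indexed) is at index 7.
Value = 2
Final answer: 2


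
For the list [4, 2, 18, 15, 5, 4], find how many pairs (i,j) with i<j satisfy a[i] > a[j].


For each element, count the later elements that are smaller than it:
  4 (index 0): smaller elements after it = [2] -> 1
  2 (index 1): smaller elements after it = [] -> 0
  18 (index 2): smaller elements after it = [15, 5, 4] -> 3
  15 (index 3): smaller elements after it = [5, 4] -> 2
  5 (index 4): smaller elements after it = [4] -> 1
Total inversions = 1 + 0 + 3 + 2 + 1 = 7
Final answer: 7


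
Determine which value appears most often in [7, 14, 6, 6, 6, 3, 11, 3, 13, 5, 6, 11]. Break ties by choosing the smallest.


Count the frequency of each value:
  3 appears 2 time(s)
  5 appears 1 time(s)
  6 appears 4 time(s)
  7 appears 1 time(s)
  11 appears 2 time(s)
  13 appears 1 time(s)
  14 appears 1 time(s)
Maximum frequency is 4.
Only 6 reaches that frequency, so it is the mode.
Final answer: 6


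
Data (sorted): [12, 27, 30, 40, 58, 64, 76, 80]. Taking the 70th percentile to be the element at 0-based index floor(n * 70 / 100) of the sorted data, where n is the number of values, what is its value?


The dataset has n = 8 elements.
Index = floor(8 * 70 / 100) = floor(560 / 100) = floor(5.6) = 5
Counting from index 0 in the sorted data, the element at index 5 is 64.
Final answer: 64


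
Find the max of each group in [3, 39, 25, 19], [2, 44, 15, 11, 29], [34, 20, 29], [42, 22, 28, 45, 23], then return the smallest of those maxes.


Find max of each group:
  Group 1: [3, 39, 25, 19] -> max = 39
  Group 2: [2, 44, 15, 11, 29] -> max = 44
  Group 3: [34, 20, 29] -> max = 34
  Group 4: [42, 22, 28, 45, 23] -> max = 45
Maxes: [39, 44, 34, 45]
Minimum of maxes = 34
Final answer: 34


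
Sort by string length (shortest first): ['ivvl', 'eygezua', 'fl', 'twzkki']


Compute lengths:
  'ivvl' has length 4
  'eygezua' has length 7
  'fl' has length 2
  'twzkki' has length 6
Lengths in increasing order: 2 < 4 < 6 < 7
Listing the words in that order gives the answer.
Final answer: ['fl', 'ivvl', 'twzkki', 'eygezua']


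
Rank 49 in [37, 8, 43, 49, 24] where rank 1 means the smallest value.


Sort ascending: [8, 24, 37, 43, 49]
Find 49 in the sorted list.
49 is at position 5 (1-indexed).
Final answer: 5


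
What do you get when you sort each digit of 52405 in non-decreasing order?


The number 52405 has digits: 5, 2, 4, 0, 5
Sorted: 0, 2, 4, 5, 5
Joining the sorted digits gives the result.
Final answer: 02455


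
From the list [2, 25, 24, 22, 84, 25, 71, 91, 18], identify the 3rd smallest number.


Sort ascending: [2, 18, 22, 24, 25, 25, 71, 84, 91]
The 3rd element (1-indexed) is at index 2.
Value = 22
Final answer: 22


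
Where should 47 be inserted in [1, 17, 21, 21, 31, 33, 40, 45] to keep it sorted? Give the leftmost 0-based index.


List is sorted: [1, 17, 21, 21, 31, 33, 40, 45]
We need the leftmost position where 47 can be inserted, i.e. the first index whose element is >= 47 (or the end of the list if none is).
Binary search with low=0, high=8 (0-based indices):
  low=0, high=8, mid=4: a[4]=31 < 47, so low = 5
  low=5, high=8, mid=6: a[6]=40 < 47, so low = 7
  low=7, high=8, mid=7: a[7]=45 < 47, so low = 8
Now low = high = 8, so the insertion index is 8.
Final answer: 8


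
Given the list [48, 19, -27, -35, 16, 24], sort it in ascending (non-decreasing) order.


Original list: [48, 19, -27, -35, 16, 24]
Repeatedly take the smallest remaining element:
  Remaining [48, 19, -27, -35, 16, 24] -> smallest is -35
  Remaining [48, 19, -27, 16, 24] -> smallest is -27
  Remaining [48, 19, 16, 24] -> smallest is 16
  Remaining [48, 19, 24] -> smallest is 19
  Remaining [48, 24] -> smallest is 24
  Remaining [48] -> smallest is 48
Collecting the picks in order gives the sorted list.
Final answer: [-35, -27, 16, 19, 24, 48]


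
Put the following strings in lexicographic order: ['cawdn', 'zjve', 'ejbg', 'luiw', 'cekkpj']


Compare strings character by character (the first differing letter decides):
  'cawdn' < 'cekkpj' since 'a' < 'e' at position 2
  'cekkpj' < 'ejbg' since 'c' < 'e' at position 1
  'ejbg' < 'luiw' since 'e' < 'l' at position 1
  'luiw' < 'zjve' since 'l' < 'z' at position 1
Chaining these comparisons gives the alphabetical order.
Final answer: ['cawdn', 'cekkpj', 'ejbg', 'luiw', 'zjve']


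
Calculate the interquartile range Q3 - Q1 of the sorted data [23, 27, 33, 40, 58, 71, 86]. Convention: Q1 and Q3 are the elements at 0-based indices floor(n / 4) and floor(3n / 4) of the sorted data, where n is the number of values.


The data has n = 7 elements.
Q1 index = floor(7 / 4) = floor(1.75) = 1; Q3 index = floor(3 * 7 / 4) = floor(5.25) = 5
Q1 = element at index 1 = 27
Q3 = element at index 5 = 71
IQR = 71 - 27 = 44
Final answer: 44


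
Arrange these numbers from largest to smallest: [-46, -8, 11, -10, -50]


Original list: [-46, -8, 11, -10, -50]
Repeatedly take the largest remaining element:
  Remaining [-46, -8, 11, -10, -50] -> largest is 11
  Remaining [-46, -8, -10, -50] -> largest is -8
  Remaining [-46, -10, -50] -> largest is -10
  Remaining [-46, -50] -> largest is -46
  Remaining [-50] -> largest is -50
Collecting the picks in order gives the descending list.
Final answer: [11, -8, -10, -46, -50]


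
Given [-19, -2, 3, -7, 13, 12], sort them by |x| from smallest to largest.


Compute absolute values:
  |-19| = 19
  |-2| = 2
  |3| = 3
  |-7| = 7
  |13| = 13
  |12| = 12
Absolute values in increasing order: 2 < 3 < 7 < 12 < 13 < 19
Listing the original numbers in that order gives the answer.
Final answer: [-2, 3, -7, 12, 13, -19]


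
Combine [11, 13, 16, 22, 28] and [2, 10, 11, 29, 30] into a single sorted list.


List A: [11, 13, 16, 22, 28]
List B: [2, 10, 11, 29, 30]
Repeatedly compare the front elements and take the smaller:
  11 vs 2 -> take 2
  11 vs 10 -> take 10
  11 vs 11 -> take 11
  13 vs 11 -> take 11
  13 vs 29 -> take 13
  16 vs 29 -> take 16
  22 vs 29 -> take 22
  28 vs 29 -> take 28
  A is exhausted; append the rest of B: [29, 30]
Final answer: [2, 10, 11, 11, 13, 16, 22, 28, 29, 30]


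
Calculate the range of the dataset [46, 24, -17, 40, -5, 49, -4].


Maximum value: 49
Minimum value: -17
Range = 49 - (-17) = 66
Final answer: 66


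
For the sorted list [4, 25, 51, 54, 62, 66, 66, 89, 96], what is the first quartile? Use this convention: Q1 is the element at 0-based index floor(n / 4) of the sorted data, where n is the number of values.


The list has n = 9 elements.
Q1 index = floor(9 / 4) = floor(2.25) = 2
Counting from index 0 in the sorted data, the element at index 2 is 51.
Final answer: 51


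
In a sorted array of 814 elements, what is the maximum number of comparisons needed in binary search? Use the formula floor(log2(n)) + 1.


Binary search halves the search space each step.
Maximum comparisons = floor(log2(814)) + 1
log2(814) = 9.6689
floor(log2(814)) = 9, so 9 + 1 = 10
Final answer: 10


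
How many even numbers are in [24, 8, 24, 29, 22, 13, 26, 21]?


Check each element:
  24 is even
  8 is even
  24 is even
  29 is odd
  22 is even
  13 is odd
  26 is even
  21 is odd
Evens: [24, 8, 24, 22, 26]
Count of evens = 5
Final answer: 5


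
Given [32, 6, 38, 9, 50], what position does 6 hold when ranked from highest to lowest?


Sort descending: [50, 38, 32, 9, 6]
Find 6 in the sorted list.
6 is at position 5.
Final answer: 5


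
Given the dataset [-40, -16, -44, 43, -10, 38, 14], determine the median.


First, sort the list: [-44, -40, -16, -10, 14, 38, 43]
The list has 7 elements (odd count).
The middle index is 3 (0-based), and the element there is -10.
Final answer: -10


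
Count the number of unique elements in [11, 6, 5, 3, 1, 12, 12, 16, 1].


List all unique values:
Distinct values: [1, 3, 5, 6, 11, 12, 16]
Count = 7
Final answer: 7


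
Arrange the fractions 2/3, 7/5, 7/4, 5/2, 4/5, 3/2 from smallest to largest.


Convert to decimal for comparison:
  2/3 = 0.6667
  7/5 = 1.4
  7/4 = 1.75
  5/2 = 2.5
  4/5 = 0.8
  3/2 = 1.5
Decimals in increasing order: 0.6667 < 0.8 < 1.4 < 1.5 < 1.75 < 2.5
Writing each back as its fraction gives the sorted order.
Final answer: 2/3, 4/5, 7/5, 3/2, 7/4, 5/2


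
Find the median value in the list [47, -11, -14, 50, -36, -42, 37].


First, sort the list: [-42, -36, -14, -11, 37, 47, 50]
The list has 7 elements (odd count).
The middle index is 3 (0-based), and the element there is -11.
Final answer: -11


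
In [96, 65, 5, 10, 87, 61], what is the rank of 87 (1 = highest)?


Sort descending: [96, 87, 65, 61, 10, 5]
Find 87 in the sorted list.
87 is at position 2.
Final answer: 2


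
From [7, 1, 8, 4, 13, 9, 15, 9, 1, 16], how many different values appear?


List all unique values:
Distinct values: [1, 4, 7, 8, 9, 13, 15, 16]
Count = 8
Final answer: 8


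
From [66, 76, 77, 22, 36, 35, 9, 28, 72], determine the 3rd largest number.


Sort descending: [77, 76, 72, 66, 36, 35, 28, 22, 9]
The 3rd element (1-indexed) is at index 2.
Value = 72
Final answer: 72


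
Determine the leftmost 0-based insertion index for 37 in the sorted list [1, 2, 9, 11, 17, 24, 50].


List is sorted: [1, 2, 9, 11, 17, 24, 50]
We need the leftmost position where 37 can be inserted, i.e. the first index whose element is >= 37 (or the end of the list if none is).
Binary search with low=0, high=7 (0-based indices):
  low=0, high=7, mid=3: a[3]=11 < 37, so low = 4
  low=4, high=7, mid=5: a[5]=24 < 37, so low = 6
  low=6, high=7, mid=6: a[6]=50 >= 37, so high = 6
Now low = high = 6, so the insertion index is 6.
Final answer: 6


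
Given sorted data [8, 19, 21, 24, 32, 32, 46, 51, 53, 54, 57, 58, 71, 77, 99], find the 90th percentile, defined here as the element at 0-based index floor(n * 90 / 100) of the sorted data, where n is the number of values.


The dataset has n = 15 elements.
Index = floor(15 * 90 / 100) = floor(1350 / 100) = floor(13.5) = 13
Counting from index 0 in the sorted data, the element at index 13 is 77.
Final answer: 77


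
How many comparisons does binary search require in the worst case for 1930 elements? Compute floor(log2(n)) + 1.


Binary search halves the search space each step.
Maximum comparisons = floor(log2(1930)) + 1
log2(1930) = 10.9144
floor(log2(1930)) = 10, so 10 + 1 = 11
Final answer: 11


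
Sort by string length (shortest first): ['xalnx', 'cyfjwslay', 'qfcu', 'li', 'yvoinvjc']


Compute lengths:
  'xalnx' has length 5
  'cyfjwslay' has length 9
  'qfcu' has length 4
  'li' has length 2
  'yvoinvjc' has length 8
Lengths in increasing order: 2 < 4 < 5 < 8 < 9
Listing the words in that order gives the answer.
Final answer: ['li', 'qfcu', 'xalnx', 'yvoinvjc', 'cyfjwslay']


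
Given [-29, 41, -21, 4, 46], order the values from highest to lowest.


Original list: [-29, 41, -21, 4, 46]
Repeatedly take the largest remaining element:
  Remaining [-29, 41, -21, 4, 46] -> largest is 46
  Remaining [-29, 41, -21, 4] -> largest is 41
  Remaining [-29, -21, 4] -> largest is 4
  Remaining [-29, -21] -> largest is -21
  Remaining [-29] -> largest is -29
Collecting the picks in order gives the descending list.
Final answer: [46, 41, 4, -21, -29]


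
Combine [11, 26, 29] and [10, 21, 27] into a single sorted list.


List A: [11, 26, 29]
List B: [10, 21, 27]
Repeatedly compare the front elements and take the smaller:
  11 vs 10 -> take 10
  11 vs 21 -> take 11
  26 vs 21 -> take 21
  26 vs 27 -> take 26
  29 vs 27 -> take 27
  B is exhausted; append the rest of A: [29]
Final answer: [10, 11, 21, 26, 27, 29]


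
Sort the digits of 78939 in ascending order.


The number 78939 has digits: 7, 8, 9, 3, 9
Sorted: 3, 7, 8, 9, 9
Joining the sorted digits gives the result.
Final answer: 37899


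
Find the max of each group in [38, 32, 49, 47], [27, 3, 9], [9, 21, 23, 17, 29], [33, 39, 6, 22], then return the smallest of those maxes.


Find max of each group:
  Group 1: [38, 32, 49, 47] -> max = 49
  Group 2: [27, 3, 9] -> max = 27
  Group 3: [9, 21, 23, 17, 29] -> max = 29
  Group 4: [33, 39, 6, 22] -> max = 39
Maxes: [49, 27, 29, 39]
Minimum of maxes = 27
Final answer: 27


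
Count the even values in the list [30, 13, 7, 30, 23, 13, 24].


Check each element:
  30 is even
  13 is odd
  7 is odd
  30 is even
  23 is odd
  13 is odd
  24 is even
Evens: [30, 30, 24]
Count of evens = 3
Final answer: 3


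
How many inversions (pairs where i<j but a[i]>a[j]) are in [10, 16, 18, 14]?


For each element, count the later elements that are smaller than it:
  10 (index 0): smaller elements after it = [] -> 0
  16 (index 1): smaller elements after it = [14] -> 1
  18 (index 2): smaller elements after it = [14] -> 1
Total inversions = 0 + 1 + 1 = 2
Final answer: 2


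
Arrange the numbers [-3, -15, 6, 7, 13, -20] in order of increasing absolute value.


Compute absolute values:
  |-3| = 3
  |-15| = 15
  |6| = 6
  |7| = 7
  |13| = 13
  |-20| = 20
Absolute values in increasing order: 3 < 6 < 7 < 13 < 15 < 20
Listing the original numbers in that order gives the answer.
Final answer: [-3, 6, 7, 13, -15, -20]


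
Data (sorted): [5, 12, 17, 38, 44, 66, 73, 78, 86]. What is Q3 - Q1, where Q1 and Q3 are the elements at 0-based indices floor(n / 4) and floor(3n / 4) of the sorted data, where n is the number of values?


The data has n = 9 elements.
Q1 index = floor(9 / 4) = floor(2.25) = 2; Q3 index = floor(3 * 9 / 4) = floor(6.75) = 6
Q1 = element at index 2 = 17
Q3 = element at index 6 = 73
IQR = 73 - 17 = 56
Final answer: 56


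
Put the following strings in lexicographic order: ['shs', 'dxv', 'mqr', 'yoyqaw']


Compare strings character by character (the first differing letter decides):
  'dxv' < 'mqr' since 'd' < 'm' at position 1
  'mqr' < 'shs' since 'm' < 's' at position 1
  'shs' < 'yoyqaw' since 's' < 'y' at position 1
Chaining these comparisons gives the alphabetical order.
Final answer: ['dxv', 'mqr', 'shs', 'yoyqaw']


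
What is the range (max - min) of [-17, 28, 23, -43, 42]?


Maximum value: 42
Minimum value: -43
Range = 42 - (-43) = 85
Final answer: 85


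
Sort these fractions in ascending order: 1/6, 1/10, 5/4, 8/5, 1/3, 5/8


Convert to decimal for comparison:
  1/6 = 0.1667
  1/10 = 0.1
  5/4 = 1.25
  8/5 = 1.6
  1/3 = 0.3333
  5/8 = 0.625
Decimals in increasing order: 0.1 < 0.1667 < 0.3333 < 0.625 < 1.25 < 1.6
Writing each back as its fraction gives the sorted order.
Final answer: 1/10, 1/6, 1/3, 5/8, 5/4, 8/5


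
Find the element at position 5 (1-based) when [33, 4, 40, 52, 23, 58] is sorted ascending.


Sort ascending: [4, 23, 33, 40, 52, 58]
The 5th element (1-indexed) is at index 4.
Value = 52
Final answer: 52


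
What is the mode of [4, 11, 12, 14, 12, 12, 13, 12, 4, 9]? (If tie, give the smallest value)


Count the frequency of each value:
  4 appears 2 time(s)
  9 appears 1 time(s)
  11 appears 1 time(s)
  12 appears 4 time(s)
  13 appears 1 time(s)
  14 appears 1 time(s)
Maximum frequency is 4.
Only 12 reaches that frequency, so it is the mode.
Final answer: 12


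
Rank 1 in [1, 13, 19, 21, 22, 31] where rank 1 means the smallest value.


Sort ascending: [1, 13, 19, 21, 22, 31]
Find 1 in the sorted list.
1 is at position 1 (1-indexed).
Final answer: 1


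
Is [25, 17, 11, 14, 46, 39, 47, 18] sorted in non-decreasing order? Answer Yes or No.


Check consecutive pairs:
  25 <= 17? False
  17 <= 11? False
  11 <= 14? True
  14 <= 46? True
  46 <= 39? False
  39 <= 47? True
  47 <= 18? False
4 consecutive pair(s) are out of order, so the list is not sorted.
Final answer: No


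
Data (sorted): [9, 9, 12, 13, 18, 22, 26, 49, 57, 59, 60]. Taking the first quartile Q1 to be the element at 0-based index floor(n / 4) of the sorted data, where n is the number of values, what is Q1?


The list has n = 11 elements.
Q1 index = floor(11 / 4) = floor(2.75) = 2
Counting from index 0 in the sorted data, the element at index 2 is 12.
Final answer: 12


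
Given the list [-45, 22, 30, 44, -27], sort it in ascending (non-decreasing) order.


Original list: [-45, 22, 30, 44, -27]
Repeatedly take the smallest remaining element:
  Remaining [-45, 22, 30, 44, -27] -> smallest is -45
  Remaining [22, 30, 44, -27] -> smallest is -27
  Remaining [22, 30, 44] -> smallest is 22
  Remaining [30, 44] -> smallest is 30
  Remaining [44] -> smallest is 44
Collecting the picks in order gives the sorted list.
Final answer: [-45, -27, 22, 30, 44]


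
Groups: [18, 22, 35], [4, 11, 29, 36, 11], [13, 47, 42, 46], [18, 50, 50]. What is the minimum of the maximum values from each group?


Find max of each group:
  Group 1: [18, 22, 35] -> max = 35
  Group 2: [4, 11, 29, 36, 11] -> max = 36
  Group 3: [13, 47, 42, 46] -> max = 47
  Group 4: [18, 50, 50] -> max = 50
Maxes: [35, 36, 47, 50]
Minimum of maxes = 35
Final answer: 35


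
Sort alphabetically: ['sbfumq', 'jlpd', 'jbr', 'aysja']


Compare strings character by character (the first differing letter decides):
  'aysja' < 'jbr' since 'a' < 'j' at position 1
  'jbr' < 'jlpd' since 'b' < 'l' at position 2
  'jlpd' < 'sbfumq' since 'j' < 's' at position 1
Chaining these comparisons gives the alphabetical order.
Final answer: ['aysja', 'jbr', 'jlpd', 'sbfumq']


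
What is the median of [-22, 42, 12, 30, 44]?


First, sort the list: [-22, 12, 30, 42, 44]
The list has 5 elements (odd count).
The middle index is 2 (0-based), and the element there is 30.
Final answer: 30


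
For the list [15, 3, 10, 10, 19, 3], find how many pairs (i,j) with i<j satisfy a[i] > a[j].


For each element, count the later elements that are smaller than it:
  15 (index 0): smaller elements after it = [3, 10, 10, 3] -> 4
  3 (index 1): smaller elements after it = [] -> 0
  10 (index 2): smaller elements after it = [3] -> 1
  10 (index 3): smaller elements after it = [3] -> 1
  19 (index 4): smaller elements after it = [3] -> 1
Total inversions = 4 + 0 + 1 + 1 + 1 = 7
Final answer: 7


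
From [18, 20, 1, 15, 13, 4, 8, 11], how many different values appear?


List all unique values:
Distinct values: [1, 4, 8, 11, 13, 15, 18, 20]
Count = 8
Final answer: 8


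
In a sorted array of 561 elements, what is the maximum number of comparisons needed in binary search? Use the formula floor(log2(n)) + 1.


Binary search halves the search space each step.
Maximum comparisons = floor(log2(561)) + 1
log2(561) = 9.1319
floor(log2(561)) = 9, so 9 + 1 = 10
Final answer: 10


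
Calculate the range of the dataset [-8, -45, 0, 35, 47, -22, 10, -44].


Maximum value: 47
Minimum value: -45
Range = 47 - (-45) = 92
Final answer: 92


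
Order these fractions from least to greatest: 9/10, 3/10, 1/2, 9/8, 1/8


Convert to decimal for comparison:
  9/10 = 0.9
  3/10 = 0.3
  1/2 = 0.5
  9/8 = 1.125
  1/8 = 0.125
Decimals in increasing order: 0.125 < 0.3 < 0.5 < 0.9 < 1.125
Writing each back as its fraction gives the sorted order.
Final answer: 1/8, 3/10, 1/2, 9/10, 9/8


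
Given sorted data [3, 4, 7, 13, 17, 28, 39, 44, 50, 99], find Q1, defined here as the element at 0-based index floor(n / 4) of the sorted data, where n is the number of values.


The list has n = 10 elements.
Q1 index = floor(10 / 4) = floor(2.5) = 2
Counting from index 0 in the sorted data, the element at index 2 is 7.
Final answer: 7


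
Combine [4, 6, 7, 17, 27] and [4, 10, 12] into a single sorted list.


List A: [4, 6, 7, 17, 27]
List B: [4, 10, 12]
Repeatedly compare the front elements and take the smaller:
  4 vs 4 -> take 4
  6 vs 4 -> take 4
  6 vs 10 -> take 6
  7 vs 10 -> take 7
  17 vs 10 -> take 10
  17 vs 12 -> take 12
  B is exhausted; append the rest of A: [17, 27]
Final answer: [4, 4, 6, 7, 10, 12, 17, 27]


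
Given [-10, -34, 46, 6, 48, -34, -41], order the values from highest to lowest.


Original list: [-10, -34, 46, 6, 48, -34, -41]
Repeatedly take the largest remaining element:
  Remaining [-10, -34, 46, 6, 48, -34, -41] -> largest is 48
  Remaining [-10, -34, 46, 6, -34, -41] -> largest is 46
  Remaining [-10, -34, 6, -34, -41] -> largest is 6
  Remaining [-10, -34, -34, -41] -> largest is -10
  Remaining [-34, -34, -41] -> largest is -34
  Remaining [-34, -41] -> largest is -34
  Remaining [-41] -> largest is -41
Collecting the picks in order gives the descending list.
Final answer: [48, 46, 6, -10, -34, -34, -41]


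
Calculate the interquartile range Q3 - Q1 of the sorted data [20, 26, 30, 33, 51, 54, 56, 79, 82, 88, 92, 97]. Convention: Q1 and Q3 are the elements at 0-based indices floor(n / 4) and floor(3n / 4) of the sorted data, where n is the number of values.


The data has n = 12 elements.
Q1 index = floor(12 / 4) = floor(3) = 3; Q3 index = floor(3 * 12 / 4) = floor(9) = 9
Q1 = element at index 3 = 33
Q3 = element at index 9 = 88
IQR = 88 - 33 = 55
Final answer: 55


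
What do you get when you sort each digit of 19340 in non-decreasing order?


The number 19340 has digits: 1, 9, 3, 4, 0
Sorted: 0, 1, 3, 4, 9
Joining the sorted digits gives the result.
Final answer: 01349


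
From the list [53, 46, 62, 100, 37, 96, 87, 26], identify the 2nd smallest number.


Sort ascending: [26, 37, 46, 53, 62, 87, 96, 100]
The 2nd element (1-indexed) is at index 1.
Value = 37
Final answer: 37


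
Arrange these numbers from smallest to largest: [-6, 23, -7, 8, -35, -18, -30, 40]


Original list: [-6, 23, -7, 8, -35, -18, -30, 40]
Repeatedly take the smallest remaining element:
  Remaining [-6, 23, -7, 8, -35, -18, -30, 40] -> smallest is -35
  Remaining [-6, 23, -7, 8, -18, -30, 40] -> smallest is -30
  Remaining [-6, 23, -7, 8, -18, 40] -> smallest is -18
  Remaining [-6, 23, -7, 8, 40] -> smallest is -7
  Remaining [-6, 23, 8, 40] -> smallest is -6
  Remaining [23, 8, 40] -> smallest is 8
  Remaining [23, 40] -> smallest is 23
  Remaining [40] -> smallest is 40
Collecting the picks in order gives the sorted list.
Final answer: [-35, -30, -18, -7, -6, 8, 23, 40]


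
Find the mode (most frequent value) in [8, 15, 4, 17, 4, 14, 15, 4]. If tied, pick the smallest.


Count the frequency of each value:
  4 appears 3 time(s)
  8 appears 1 time(s)
  14 appears 1 time(s)
  15 appears 2 time(s)
  17 appears 1 time(s)
Maximum frequency is 3.
Only 4 reaches that frequency, so it is the mode.
Final answer: 4


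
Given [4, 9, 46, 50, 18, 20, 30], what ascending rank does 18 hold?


Sort ascending: [4, 9, 18, 20, 30, 46, 50]
Find 18 in the sorted list.
18 is at position 3 (1-indexed).
Final answer: 3


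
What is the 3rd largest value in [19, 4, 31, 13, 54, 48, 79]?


Sort descending: [79, 54, 48, 31, 19, 13, 4]
The 3rd element (1-indexed) is at index 2.
Value = 48
Final answer: 48


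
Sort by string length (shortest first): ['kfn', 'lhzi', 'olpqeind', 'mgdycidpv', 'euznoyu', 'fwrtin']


Compute lengths:
  'kfn' has length 3
  'lhzi' has length 4
  'olpqeind' has length 8
  'mgdycidpv' has length 9
  'euznoyu' has length 7
  'fwrtin' has length 6
Lengths in increasing order: 3 < 4 < 6 < 7 < 8 < 9
Listing the words in that order gives the answer.
Final answer: ['kfn', 'lhzi', 'fwrtin', 'euznoyu', 'olpqeind', 'mgdycidpv']


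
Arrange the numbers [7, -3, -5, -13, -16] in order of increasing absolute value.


Compute absolute values:
  |7| = 7
  |-3| = 3
  |-5| = 5
  |-13| = 13
  |-16| = 16
Absolute values in increasing order: 3 < 5 < 7 < 13 < 16
Listing the original numbers in that order gives the answer.
Final answer: [-3, -5, 7, -13, -16]


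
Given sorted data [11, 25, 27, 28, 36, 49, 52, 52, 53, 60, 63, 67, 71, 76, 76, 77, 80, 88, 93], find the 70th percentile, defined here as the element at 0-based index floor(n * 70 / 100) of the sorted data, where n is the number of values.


The dataset has n = 19 elements.
Index = floor(19 * 70 / 100) = floor(1330 / 100) = floor(13.3) = 13
Counting from index 0 in the sorted data, the element at index 13 is 76.
Final answer: 76


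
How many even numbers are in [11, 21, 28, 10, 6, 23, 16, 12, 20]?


Check each element:
  11 is odd
  21 is odd
  28 is even
  10 is even
  6 is even
  23 is odd
  16 is even
  12 is even
  20 is even
Evens: [28, 10, 6, 16, 12, 20]
Count of evens = 6
Final answer: 6


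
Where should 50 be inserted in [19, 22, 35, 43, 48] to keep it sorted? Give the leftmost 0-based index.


List is sorted: [19, 22, 35, 43, 48]
We need the leftmost position where 50 can be inserted, i.e. the first index whose element is >= 50 (or the end of the list if none is).
Binary search with low=0, high=5 (0-based indices):
  low=0, high=5, mid=2: a[2]=35 < 50, so low = 3
  low=3, high=5, mid=4: a[4]=48 < 50, so low = 5
Now low = high = 5, so the insertion index is 5.
Final answer: 5


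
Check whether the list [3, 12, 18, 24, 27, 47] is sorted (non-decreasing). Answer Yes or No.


Check consecutive pairs:
  3 <= 12? True
  12 <= 18? True
  18 <= 24? True
  24 <= 27? True
  27 <= 47? True
Every consecutive pair is in order, so the list is non-decreasing.
Final answer: Yes


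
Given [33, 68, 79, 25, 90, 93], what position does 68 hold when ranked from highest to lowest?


Sort descending: [93, 90, 79, 68, 33, 25]
Find 68 in the sorted list.
68 is at position 4.
Final answer: 4


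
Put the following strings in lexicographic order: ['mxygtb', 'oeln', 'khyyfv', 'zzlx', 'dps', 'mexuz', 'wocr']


Compare strings character by character (the first differing letter decides):
  'dps' < 'khyyfv' since 'd' < 'k' at position 1
  'khyyfv' < 'mexuz' since 'k' < 'm' at position 1
  'mexuz' < 'mxygtb' since 'e' < 'x' at position 2
  'mxygtb' < 'oeln' since 'm' < 'o' at position 1
  'oeln' < 'wocr' since 'o' < 'w' at position 1
  'wocr' < 'zzlx' since 'w' < 'z' at position 1
Chaining these comparisons gives the alphabetical order.
Final answer: ['dps', 'khyyfv', 'mexuz', 'mxygtb', 'oeln', 'wocr', 'zzlx']


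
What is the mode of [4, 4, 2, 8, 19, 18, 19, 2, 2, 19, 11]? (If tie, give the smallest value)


Count the frequency of each value:
  2 appears 3 time(s)
  4 appears 2 time(s)
  8 appears 1 time(s)
  11 appears 1 time(s)
  18 appears 1 time(s)
  19 appears 3 time(s)
Maximum frequency is 3.
Values reaching that frequency: [2, 19]; the smallest is 2.
Final answer: 2


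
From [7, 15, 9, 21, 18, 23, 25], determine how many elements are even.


Check each element:
  7 is odd
  15 is odd
  9 is odd
  21 is odd
  18 is even
  23 is odd
  25 is odd
Evens: [18]
Count of evens = 1
Final answer: 1


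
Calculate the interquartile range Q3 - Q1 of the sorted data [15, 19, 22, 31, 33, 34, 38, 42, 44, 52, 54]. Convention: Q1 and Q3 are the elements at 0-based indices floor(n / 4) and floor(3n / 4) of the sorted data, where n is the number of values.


The data has n = 11 elements.
Q1 index = floor(11 / 4) = floor(2.75) = 2; Q3 index = floor(3 * 11 / 4) = floor(8.25) = 8
Q1 = element at index 2 = 22
Q3 = element at index 8 = 44
IQR = 44 - 22 = 22
Final answer: 22


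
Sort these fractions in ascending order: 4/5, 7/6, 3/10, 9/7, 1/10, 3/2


Convert to decimal for comparison:
  4/5 = 0.8
  7/6 = 1.1667
  3/10 = 0.3
  9/7 = 1.2857
  1/10 = 0.1
  3/2 = 1.5
Decimals in increasing order: 0.1 < 0.3 < 0.8 < 1.1667 < 1.2857 < 1.5
Writing each back as its fraction gives the sorted order.
Final answer: 1/10, 3/10, 4/5, 7/6, 9/7, 3/2


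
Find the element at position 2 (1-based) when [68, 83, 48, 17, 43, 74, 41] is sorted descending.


Sort descending: [83, 74, 68, 48, 43, 41, 17]
The 2nd element (1-indexed) is at index 1.
Value = 74
Final answer: 74


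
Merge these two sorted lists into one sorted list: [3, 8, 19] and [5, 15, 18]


List A: [3, 8, 19]
List B: [5, 15, 18]
Repeatedly compare the front elements and take the smaller:
  3 vs 5 -> take 3
  8 vs 5 -> take 5
  8 vs 15 -> take 8
  19 vs 15 -> take 15
  19 vs 18 -> take 18
  B is exhausted; append the rest of A: [19]
Final answer: [3, 5, 8, 15, 18, 19]


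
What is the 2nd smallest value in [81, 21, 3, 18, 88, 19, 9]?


Sort ascending: [3, 9, 18, 19, 21, 81, 88]
The 2nd element (1-indexed) is at index 1.
Value = 9
Final answer: 9


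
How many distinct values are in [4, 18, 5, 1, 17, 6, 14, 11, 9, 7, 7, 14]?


List all unique values:
Distinct values: [1, 4, 5, 6, 7, 9, 11, 14, 17, 18]
Count = 10
Final answer: 10


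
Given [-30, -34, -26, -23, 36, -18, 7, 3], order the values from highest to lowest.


Original list: [-30, -34, -26, -23, 36, -18, 7, 3]
Repeatedly take the largest remaining element:
  Remaining [-30, -34, -26, -23, 36, -18, 7, 3] -> largest is 36
  Remaining [-30, -34, -26, -23, -18, 7, 3] -> largest is 7
  Remaining [-30, -34, -26, -23, -18, 3] -> largest is 3
  Remaining [-30, -34, -26, -23, -18] -> largest is -18
  Remaining [-30, -34, -26, -23] -> largest is -23
  Remaining [-30, -34, -26] -> largest is -26
  Remaining [-30, -34] -> largest is -30
  Remaining [-34] -> largest is -34
Collecting the picks in order gives the descending list.
Final answer: [36, 7, 3, -18, -23, -26, -30, -34]


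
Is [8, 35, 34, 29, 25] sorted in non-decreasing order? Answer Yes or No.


Check consecutive pairs:
  8 <= 35? True
  35 <= 34? False
  34 <= 29? False
  29 <= 25? False
3 consecutive pair(s) are out of order, so the list is not sorted.
Final answer: No


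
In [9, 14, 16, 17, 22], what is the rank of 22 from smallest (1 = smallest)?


Sort ascending: [9, 14, 16, 17, 22]
Find 22 in the sorted list.
22 is at position 5 (1-indexed).
Final answer: 5


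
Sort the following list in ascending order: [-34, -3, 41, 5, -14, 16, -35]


Original list: [-34, -3, 41, 5, -14, 16, -35]
Repeatedly take the smallest remaining element:
  Remaining [-34, -3, 41, 5, -14, 16, -35] -> smallest is -35
  Remaining [-34, -3, 41, 5, -14, 16] -> smallest is -34
  Remaining [-3, 41, 5, -14, 16] -> smallest is -14
  Remaining [-3, 41, 5, 16] -> smallest is -3
  Remaining [41, 5, 16] -> smallest is 5
  Remaining [41, 16] -> smallest is 16
  Remaining [41] -> smallest is 41
Collecting the picks in order gives the sorted list.
Final answer: [-35, -34, -14, -3, 5, 16, 41]


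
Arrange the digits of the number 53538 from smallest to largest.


The number 53538 has digits: 5, 3, 5, 3, 8
Sorted: 3, 3, 5, 5, 8
Joining the sorted digits gives the result.
Final answer: 33558


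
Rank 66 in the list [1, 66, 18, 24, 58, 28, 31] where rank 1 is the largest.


Sort descending: [66, 58, 31, 28, 24, 18, 1]
Find 66 in the sorted list.
66 is at position 1.
Final answer: 1


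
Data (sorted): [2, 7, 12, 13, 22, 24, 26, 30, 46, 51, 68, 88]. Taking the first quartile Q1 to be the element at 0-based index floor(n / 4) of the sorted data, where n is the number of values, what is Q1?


The list has n = 12 elements.
Q1 index = floor(12 / 4) = floor(3) = 3
Counting from index 0 in the sorted data, the element at index 3 is 13.
Final answer: 13


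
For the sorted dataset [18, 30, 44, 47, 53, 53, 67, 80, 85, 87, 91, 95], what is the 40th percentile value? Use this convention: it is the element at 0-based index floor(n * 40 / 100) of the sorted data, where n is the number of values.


The dataset has n = 12 elements.
Index = floor(12 * 40 / 100) = floor(480 / 100) = floor(4.8) = 4
Counting from index 0 in the sorted data, the element at index 4 is 53.
Final answer: 53


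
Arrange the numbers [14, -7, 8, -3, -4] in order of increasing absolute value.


Compute absolute values:
  |14| = 14
  |-7| = 7
  |8| = 8
  |-3| = 3
  |-4| = 4
Absolute values in increasing order: 3 < 4 < 7 < 8 < 14
Listing the original numbers in that order gives the answer.
Final answer: [-3, -4, -7, 8, 14]


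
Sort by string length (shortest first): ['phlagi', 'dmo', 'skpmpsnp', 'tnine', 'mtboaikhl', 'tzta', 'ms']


Compute lengths:
  'phlagi' has length 6
  'dmo' has length 3
  'skpmpsnp' has length 8
  'tnine' has length 5
  'mtboaikhl' has length 9
  'tzta' has length 4
  'ms' has length 2
Lengths in increasing order: 2 < 3 < 4 < 5 < 6 < 8 < 9
Listing the words in that order gives the answer.
Final answer: ['ms', 'dmo', 'tzta', 'tnine', 'phlagi', 'skpmpsnp', 'mtboaikhl']


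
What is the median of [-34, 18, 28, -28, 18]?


First, sort the list: [-34, -28, 18, 18, 28]
The list has 5 elements (odd count).
The middle index is 2 (0-based), and the element there is 18.
Final answer: 18


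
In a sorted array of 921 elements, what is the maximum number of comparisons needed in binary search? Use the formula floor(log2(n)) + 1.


Binary search halves the search space each step.
Maximum comparisons = floor(log2(921)) + 1
log2(921) = 9.8471
floor(log2(921)) = 9, so 9 + 1 = 10
Final answer: 10


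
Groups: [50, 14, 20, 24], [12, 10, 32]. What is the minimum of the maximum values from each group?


Find max of each group:
  Group 1: [50, 14, 20, 24] -> max = 50
  Group 2: [12, 10, 32] -> max = 32
Maxes: [50, 32]
Minimum of maxes = 32
Final answer: 32
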